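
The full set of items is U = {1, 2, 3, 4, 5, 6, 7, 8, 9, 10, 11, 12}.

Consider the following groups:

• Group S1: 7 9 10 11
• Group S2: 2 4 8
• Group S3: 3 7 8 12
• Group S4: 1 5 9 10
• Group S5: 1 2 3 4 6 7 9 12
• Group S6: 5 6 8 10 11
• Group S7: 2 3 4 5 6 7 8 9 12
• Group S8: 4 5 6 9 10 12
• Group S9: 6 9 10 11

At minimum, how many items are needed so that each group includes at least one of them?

2

The 2 items {8, 9} hit every group.
The groups S1, S2 are pairwise disjoint, so any hitting set needs a separate item for each — at least 2. Hence 2 is optimal.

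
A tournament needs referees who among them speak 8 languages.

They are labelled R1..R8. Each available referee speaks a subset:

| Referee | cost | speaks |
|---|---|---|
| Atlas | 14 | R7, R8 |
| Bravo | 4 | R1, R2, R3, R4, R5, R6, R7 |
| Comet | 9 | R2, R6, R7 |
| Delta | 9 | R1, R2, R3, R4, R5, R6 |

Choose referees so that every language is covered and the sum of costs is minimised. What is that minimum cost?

Atlas, Bravo together cover every language (Atlas ∪ Bravo = {R1, R2, R3, R4, R5, R6, R7, R8}); total cost 14 + 4 = 18.
No covering selection has total cost below 18.

18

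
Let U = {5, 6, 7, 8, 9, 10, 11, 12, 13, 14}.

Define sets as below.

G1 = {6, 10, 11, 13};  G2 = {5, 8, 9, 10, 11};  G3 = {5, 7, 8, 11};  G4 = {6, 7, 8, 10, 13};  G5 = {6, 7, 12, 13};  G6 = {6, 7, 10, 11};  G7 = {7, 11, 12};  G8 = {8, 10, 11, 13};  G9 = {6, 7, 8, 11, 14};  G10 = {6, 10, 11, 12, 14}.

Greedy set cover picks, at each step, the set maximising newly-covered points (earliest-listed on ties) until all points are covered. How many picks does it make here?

3

Greedy: pick G2 (covers 5 new) → pick G5 (covers 4 new) → pick G9 (covers 1 new). Total picks: 3.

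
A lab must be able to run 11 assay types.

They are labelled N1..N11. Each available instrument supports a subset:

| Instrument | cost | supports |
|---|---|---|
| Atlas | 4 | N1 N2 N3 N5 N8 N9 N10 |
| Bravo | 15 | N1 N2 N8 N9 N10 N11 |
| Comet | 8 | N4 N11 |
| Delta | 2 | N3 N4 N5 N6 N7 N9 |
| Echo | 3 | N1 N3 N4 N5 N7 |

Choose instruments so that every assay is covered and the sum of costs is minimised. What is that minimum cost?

Atlas, Comet, Delta together cover every assay (Atlas ∪ Comet ∪ Delta = {N1, N2, N3, N4, N5, N6, N7, N8, N9, N10, N11}); total cost 4 + 8 + 2 = 14.
No covering selection has total cost below 14.

14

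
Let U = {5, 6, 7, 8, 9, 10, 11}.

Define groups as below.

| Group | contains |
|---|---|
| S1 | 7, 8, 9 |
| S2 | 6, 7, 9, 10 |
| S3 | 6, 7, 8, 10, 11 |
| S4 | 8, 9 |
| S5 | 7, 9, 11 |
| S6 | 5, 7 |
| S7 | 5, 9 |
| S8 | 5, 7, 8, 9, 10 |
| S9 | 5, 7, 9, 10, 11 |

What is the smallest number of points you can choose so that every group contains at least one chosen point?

2

H = {7, 9} meets every group (each contains at least one member of H), and |H| = 2.
The groups S4, S6 are pairwise disjoint, so any hitting set needs a separate point for each — at least 2. Hence 2 is optimal.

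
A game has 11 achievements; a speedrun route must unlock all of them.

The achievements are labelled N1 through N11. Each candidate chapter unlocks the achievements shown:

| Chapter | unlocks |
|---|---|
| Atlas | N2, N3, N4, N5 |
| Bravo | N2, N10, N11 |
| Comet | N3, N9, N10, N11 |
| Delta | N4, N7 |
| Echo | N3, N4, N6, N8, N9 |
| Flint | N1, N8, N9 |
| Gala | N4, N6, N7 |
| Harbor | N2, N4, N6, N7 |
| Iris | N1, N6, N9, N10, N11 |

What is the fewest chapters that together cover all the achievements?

Atlas and Comet and Flint and Gala together: Atlas ∪ Comet ∪ Flint ∪ Gala = {N1, N2, N3, N4, N5, N6, N7, N8, N9, N10, N11} — every achievement is covered.
No 3 of the 9 chapters cover everything (all 84 combinations miss at least one achievement), so 4 is optimal.

4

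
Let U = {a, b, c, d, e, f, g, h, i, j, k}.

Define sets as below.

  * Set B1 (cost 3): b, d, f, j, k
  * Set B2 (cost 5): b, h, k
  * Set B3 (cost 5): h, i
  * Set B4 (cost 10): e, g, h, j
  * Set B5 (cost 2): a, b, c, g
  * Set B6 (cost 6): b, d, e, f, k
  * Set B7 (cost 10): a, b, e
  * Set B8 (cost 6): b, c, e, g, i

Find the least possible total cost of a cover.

B1, B3, B5, B6 together cover every element (B1 ∪ B3 ∪ B5 ∪ B6 = {a, b, c, d, e, f, g, h, i, j, k}); total cost 3 + 5 + 2 + 6 = 16.
No covering selection has total cost below 16.

16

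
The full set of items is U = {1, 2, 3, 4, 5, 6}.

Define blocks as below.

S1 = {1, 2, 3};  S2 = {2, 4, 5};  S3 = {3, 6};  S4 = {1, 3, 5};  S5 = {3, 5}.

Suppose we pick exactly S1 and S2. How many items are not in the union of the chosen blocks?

Union of S1, S2 = {1, 2, 3, 4, 5}.
Not covered: 6 — 1 item.

1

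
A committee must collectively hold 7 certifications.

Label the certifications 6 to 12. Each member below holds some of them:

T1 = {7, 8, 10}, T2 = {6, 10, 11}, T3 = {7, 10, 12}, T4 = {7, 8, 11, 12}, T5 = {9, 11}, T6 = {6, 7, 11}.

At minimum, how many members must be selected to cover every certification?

Take {T2, T4, T5}. Their union is {6, 7, 8, 9, 10, 11, 12}, which is all 7 certifications.
Only T5 contains 9, so T5 is forced; the remaining 5 certifications need at least 2 more members (each remaining member adds at most 3) — so at least 3 members are needed, and 3 is optimal.

3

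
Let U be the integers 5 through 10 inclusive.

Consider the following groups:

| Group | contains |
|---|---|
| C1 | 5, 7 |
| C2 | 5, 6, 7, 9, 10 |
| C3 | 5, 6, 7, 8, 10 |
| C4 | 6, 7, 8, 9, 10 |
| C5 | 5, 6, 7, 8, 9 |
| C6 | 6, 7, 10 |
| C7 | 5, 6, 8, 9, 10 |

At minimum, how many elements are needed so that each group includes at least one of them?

Take H = {6, 7}. Each listed group contains at least one of these, so H is a hitting set of size 2.
No single element lies in every group, so at least 2 are needed and 2 is optimal.

2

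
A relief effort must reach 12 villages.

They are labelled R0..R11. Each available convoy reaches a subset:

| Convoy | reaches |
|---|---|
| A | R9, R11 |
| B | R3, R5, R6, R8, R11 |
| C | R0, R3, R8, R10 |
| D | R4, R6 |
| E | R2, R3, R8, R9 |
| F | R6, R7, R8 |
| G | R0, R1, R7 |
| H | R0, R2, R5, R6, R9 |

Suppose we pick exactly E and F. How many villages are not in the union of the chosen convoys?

6

Union of E, F = {R2, R3, R6, R7, R8, R9}.
Not covered: R0, R1, R4, R5, R10, R11 — 6 villages.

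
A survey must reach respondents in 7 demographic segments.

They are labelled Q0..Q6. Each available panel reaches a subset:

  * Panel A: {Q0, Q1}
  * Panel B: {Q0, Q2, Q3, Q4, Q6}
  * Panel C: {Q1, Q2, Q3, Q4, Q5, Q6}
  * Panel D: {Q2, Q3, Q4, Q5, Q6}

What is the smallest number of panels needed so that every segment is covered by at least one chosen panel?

2

B and C together: B ∪ C = {Q0, Q1, Q2, Q3, Q4, Q5, Q6} — every segment is covered.
No single panel has all 7 segments (the largest, C, has 6), so 2 is optimal.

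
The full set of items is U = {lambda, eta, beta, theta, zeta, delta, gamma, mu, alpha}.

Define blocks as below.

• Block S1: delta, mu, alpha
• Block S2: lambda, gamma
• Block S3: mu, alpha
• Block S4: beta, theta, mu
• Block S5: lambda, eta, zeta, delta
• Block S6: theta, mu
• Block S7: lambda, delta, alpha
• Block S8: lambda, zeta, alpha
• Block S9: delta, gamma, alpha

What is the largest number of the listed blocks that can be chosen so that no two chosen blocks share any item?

2

S2, S3 are pairwise disjoint (S2={lambda,gamma}; S3={mu,alpha}).
Every remaining block overlaps one of these, and no 3 of the listed blocks are pairwise disjoint, so 2 is the maximum.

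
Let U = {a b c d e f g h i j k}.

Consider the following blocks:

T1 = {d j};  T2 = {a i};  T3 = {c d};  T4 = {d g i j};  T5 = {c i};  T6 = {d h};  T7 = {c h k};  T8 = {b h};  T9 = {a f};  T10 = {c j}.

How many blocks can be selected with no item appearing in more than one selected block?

4

T1, T5, T8, T9 are pairwise disjoint (T1={d,j}; T5={c,i}; T8={b,h}; T9={a,f}).
Every remaining block overlaps one of these, and no 5 of the listed blocks are pairwise disjoint, so 4 is the maximum.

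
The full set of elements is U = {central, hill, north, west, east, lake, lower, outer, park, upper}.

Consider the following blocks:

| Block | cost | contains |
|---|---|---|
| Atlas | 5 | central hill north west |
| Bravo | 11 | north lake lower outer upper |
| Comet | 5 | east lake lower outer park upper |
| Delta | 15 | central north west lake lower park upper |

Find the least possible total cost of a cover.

Atlas, Comet together cover every element (Atlas ∪ Comet = {central, hill, north, west, east, lake, lower, outer, park, upper}); total cost 5 + 5 = 10.
No covering selection has total cost below 10.

10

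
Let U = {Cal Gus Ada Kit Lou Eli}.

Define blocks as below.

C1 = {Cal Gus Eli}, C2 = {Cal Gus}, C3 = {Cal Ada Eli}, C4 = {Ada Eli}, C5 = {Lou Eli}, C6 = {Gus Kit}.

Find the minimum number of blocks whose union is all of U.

3

C3 and C5 and C6 together: C3 ∪ C5 ∪ C6 = {Cal, Gus, Ada, Kit, Lou, Eli} — every point is covered.
Only C6 contains Kit, so C6 is forced; the remaining 4 points need at least 2 more blocks (each remaining block adds at most 3) — so at least 3 blocks are needed, and 3 is optimal.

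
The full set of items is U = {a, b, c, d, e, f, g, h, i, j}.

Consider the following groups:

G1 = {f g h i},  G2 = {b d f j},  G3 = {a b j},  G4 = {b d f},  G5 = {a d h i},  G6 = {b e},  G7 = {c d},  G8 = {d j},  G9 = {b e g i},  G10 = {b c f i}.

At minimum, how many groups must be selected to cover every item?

G2, G5, G7, and G9 cover everything between them: the union {a, b, c, d, e, f, g, h, i, j} is all of U.
No 3 of the 10 groups cover everything (all 120 combinations miss at least one item), so 4 is optimal.

4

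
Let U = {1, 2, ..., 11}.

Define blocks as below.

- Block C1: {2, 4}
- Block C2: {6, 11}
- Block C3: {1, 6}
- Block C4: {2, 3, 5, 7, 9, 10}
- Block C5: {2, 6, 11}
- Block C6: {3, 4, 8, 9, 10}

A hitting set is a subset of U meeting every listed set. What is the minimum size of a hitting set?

3

Take H = {4, 6, 7}. Each listed block contains at least one of these, so H is a hitting set of size 3.
No choice of 2 items meets every block, so 3 is the minimum.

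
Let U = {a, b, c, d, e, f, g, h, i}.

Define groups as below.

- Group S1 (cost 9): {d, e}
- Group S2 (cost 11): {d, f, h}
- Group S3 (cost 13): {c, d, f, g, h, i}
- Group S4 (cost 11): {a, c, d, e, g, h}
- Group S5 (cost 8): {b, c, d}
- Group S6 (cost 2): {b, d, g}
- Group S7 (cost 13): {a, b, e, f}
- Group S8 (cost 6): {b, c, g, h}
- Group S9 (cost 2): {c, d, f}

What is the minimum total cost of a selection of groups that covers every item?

S3, S7 together cover every item (S3 ∪ S7 = {a, b, c, d, e, f, g, h, i}); total cost 13 + 13 = 26.
The greedy pick S6, S9, S4, S3 costs 28; no covering selection beats 26.

26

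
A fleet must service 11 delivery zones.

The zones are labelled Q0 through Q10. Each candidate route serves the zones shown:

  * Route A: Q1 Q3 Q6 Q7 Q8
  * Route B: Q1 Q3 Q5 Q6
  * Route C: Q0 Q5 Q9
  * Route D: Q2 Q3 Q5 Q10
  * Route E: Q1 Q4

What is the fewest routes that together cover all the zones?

Take {A, C, D, E}. Their union is {Q0, Q1, Q2, Q3, Q4, Q5, Q6, Q7, Q8, Q9, Q10}, which is all 11 zones.
Only E contains Q4, so E is forced; the remaining 9 zones need at least 3 more routes (each remaining route adds at most 4) — so at least 4 routes are needed, and 4 is optimal.

4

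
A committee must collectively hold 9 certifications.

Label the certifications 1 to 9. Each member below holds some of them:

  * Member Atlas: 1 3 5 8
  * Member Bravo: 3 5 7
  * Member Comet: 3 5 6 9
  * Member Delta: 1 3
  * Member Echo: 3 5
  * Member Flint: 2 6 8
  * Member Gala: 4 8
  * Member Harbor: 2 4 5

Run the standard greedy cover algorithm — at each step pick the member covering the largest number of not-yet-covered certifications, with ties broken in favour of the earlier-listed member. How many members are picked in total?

Greedy: pick Atlas (covers 4 new) → pick Comet (covers 2 new) → pick Harbor (covers 2 new) → pick Bravo (covers 1 new). Total picks: 4.

4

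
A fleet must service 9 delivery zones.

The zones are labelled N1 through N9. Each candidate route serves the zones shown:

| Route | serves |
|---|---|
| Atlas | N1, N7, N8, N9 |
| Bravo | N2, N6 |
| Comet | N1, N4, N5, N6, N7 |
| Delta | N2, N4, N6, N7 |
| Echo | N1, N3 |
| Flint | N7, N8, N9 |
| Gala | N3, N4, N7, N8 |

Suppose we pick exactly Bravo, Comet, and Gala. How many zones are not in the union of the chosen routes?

1

Union of Bravo, Comet, Gala = {N1, N2, N3, N4, N5, N6, N7, N8}.
Not covered: N9 — 1 zone.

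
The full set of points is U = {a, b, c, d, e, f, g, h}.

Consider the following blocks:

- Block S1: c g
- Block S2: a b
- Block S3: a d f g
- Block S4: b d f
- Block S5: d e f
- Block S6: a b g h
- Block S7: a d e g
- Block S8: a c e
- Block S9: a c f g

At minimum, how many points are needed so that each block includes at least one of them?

Take T = {b, e, g}. Each listed block contains at least one of these, so T is a hitting set of size 3.
The blocks S1, S2, S5 are pairwise disjoint, so any hitting set needs a separate point for each — at least 3. Hence 3 is optimal.

3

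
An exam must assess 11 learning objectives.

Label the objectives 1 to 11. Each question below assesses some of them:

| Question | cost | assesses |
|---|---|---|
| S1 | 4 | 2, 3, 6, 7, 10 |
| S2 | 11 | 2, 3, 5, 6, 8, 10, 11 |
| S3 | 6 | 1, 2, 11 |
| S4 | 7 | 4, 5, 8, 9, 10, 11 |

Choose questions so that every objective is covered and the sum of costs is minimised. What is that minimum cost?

S1, S3, S4 together cover every objective (S1 ∪ S3 ∪ S4 = {1, 2, 3, 4, 5, 6, 7, 8, 9, 10, 11}); total cost 4 + 6 + 7 = 17.
No covering selection has total cost below 17.

17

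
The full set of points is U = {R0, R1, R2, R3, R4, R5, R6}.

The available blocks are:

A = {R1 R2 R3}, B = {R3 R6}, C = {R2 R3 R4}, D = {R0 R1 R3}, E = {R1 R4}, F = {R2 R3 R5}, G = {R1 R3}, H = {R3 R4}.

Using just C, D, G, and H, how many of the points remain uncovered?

Union of C, D, G, H = {R0, R1, R2, R3, R4}.
Not covered: R5, R6 — 2 points.

2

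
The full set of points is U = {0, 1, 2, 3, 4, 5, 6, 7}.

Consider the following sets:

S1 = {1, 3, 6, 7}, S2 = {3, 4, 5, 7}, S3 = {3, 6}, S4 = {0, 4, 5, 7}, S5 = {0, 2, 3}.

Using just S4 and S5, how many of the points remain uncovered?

Union of S4, S5 = {0, 2, 3, 4, 5, 7}.
Not covered: 1, 6 — 2 points.

2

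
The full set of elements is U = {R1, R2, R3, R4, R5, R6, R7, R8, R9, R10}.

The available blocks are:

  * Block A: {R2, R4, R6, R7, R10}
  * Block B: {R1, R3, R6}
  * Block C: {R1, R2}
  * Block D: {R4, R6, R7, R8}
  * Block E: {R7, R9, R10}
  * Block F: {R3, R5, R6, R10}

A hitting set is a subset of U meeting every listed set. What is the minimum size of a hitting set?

3

The 3 elements {R2, R6, R10} hit every block.
No choice of 2 elements meets every block, so 3 is the minimum.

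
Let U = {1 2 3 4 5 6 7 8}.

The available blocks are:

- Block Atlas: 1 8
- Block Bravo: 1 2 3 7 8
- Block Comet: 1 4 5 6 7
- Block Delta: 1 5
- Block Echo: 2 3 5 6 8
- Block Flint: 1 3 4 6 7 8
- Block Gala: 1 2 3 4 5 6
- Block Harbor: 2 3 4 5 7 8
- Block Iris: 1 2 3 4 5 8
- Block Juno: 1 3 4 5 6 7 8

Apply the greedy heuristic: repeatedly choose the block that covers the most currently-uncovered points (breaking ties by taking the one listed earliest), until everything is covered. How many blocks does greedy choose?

2

Greedy: pick Juno (covers 7 new) → pick Bravo (covers 1 new). Total picks: 2.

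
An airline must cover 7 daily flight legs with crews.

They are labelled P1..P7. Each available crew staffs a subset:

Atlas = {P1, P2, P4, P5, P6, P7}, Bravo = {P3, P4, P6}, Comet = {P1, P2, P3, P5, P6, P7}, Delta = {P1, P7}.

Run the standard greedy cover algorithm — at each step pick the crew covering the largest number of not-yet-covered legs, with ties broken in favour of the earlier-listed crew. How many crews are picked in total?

2

Greedy: pick Atlas (covers 6 new) → pick Bravo (covers 1 new). Total picks: 2.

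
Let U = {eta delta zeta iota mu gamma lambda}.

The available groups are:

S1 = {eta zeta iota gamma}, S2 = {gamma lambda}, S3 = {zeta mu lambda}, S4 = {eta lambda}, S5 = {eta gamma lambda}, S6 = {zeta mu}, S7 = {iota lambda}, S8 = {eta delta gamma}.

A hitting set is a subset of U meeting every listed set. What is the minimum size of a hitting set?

3

The 3 points {eta, mu, lambda} hit every group.
The groups S6, S7, S8 are pairwise disjoint, so any hitting set needs a separate point for each — at least 3. Hence 3 is optimal.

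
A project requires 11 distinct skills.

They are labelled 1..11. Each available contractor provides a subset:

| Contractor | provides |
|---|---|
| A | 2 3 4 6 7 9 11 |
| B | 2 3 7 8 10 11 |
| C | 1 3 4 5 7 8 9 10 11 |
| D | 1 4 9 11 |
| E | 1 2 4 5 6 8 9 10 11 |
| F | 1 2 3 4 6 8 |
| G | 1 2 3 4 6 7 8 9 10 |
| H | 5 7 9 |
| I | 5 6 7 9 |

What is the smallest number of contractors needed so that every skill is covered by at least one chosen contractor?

C and E together: C ∪ E = {1, 2, 3, 4, 5, 6, 7, 8, 9, 10, 11} — every skill is covered.
No single contractor has all 11 skills (the largest, C, has 9), so 2 is optimal.

2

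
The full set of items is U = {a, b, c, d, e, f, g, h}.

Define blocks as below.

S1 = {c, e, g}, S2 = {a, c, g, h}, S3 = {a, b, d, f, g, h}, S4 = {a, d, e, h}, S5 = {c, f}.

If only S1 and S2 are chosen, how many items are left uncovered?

3

Union of S1, S2 = {a, c, e, g, h}.
Not covered: b, d, f — 3 items.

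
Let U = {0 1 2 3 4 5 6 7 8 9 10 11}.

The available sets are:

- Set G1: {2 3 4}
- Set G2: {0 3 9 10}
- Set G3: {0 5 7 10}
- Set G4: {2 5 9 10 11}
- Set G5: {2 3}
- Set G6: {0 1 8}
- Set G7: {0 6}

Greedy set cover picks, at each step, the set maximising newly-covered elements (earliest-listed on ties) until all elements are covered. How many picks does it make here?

Greedy: pick G4 (covers 5 new) → pick G6 (covers 3 new) → pick G1 (covers 2 new) → pick G3 (covers 1 new) → pick G7 (covers 1 new). Total picks: 5.

5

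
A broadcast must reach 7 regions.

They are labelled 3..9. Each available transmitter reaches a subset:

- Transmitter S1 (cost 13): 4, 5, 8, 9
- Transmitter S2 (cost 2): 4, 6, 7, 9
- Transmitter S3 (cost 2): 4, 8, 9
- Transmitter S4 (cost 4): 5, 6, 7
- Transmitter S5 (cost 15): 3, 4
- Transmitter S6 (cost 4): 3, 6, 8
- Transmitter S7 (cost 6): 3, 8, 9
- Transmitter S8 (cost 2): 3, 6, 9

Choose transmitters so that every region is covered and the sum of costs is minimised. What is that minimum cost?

8

S3, S4, S8 together cover every region (S3 ∪ S4 ∪ S8 = {3, 4, 5, 6, 7, 8, 9}); total cost 2 + 4 + 2 = 8.
The greedy pick S2, S3, S8, S4 costs 10; no covering selection beats 8.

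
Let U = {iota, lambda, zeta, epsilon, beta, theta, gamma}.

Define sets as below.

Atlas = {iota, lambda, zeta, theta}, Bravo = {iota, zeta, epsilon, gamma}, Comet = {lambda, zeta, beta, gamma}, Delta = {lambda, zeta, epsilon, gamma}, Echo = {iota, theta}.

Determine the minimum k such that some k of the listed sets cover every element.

Take {Bravo, Comet, Echo}. Their union is {iota, lambda, zeta, epsilon, beta, theta, gamma}, which is all 7 elements.
Only Comet contains beta, so Comet is forced; the remaining 3 elements need at least 2 more sets (each remaining set adds at most 2) — so at least 3 sets are needed, and 3 is optimal.

3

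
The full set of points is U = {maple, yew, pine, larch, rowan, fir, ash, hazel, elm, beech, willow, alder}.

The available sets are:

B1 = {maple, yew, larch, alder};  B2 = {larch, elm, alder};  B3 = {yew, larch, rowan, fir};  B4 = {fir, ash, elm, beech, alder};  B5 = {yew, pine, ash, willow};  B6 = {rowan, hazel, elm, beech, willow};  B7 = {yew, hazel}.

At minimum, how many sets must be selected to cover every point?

4

B1, B3, B5, and B6 cover everything between them: the union {maple, yew, pine, larch, rowan, fir, ash, hazel, elm, beech, willow, alder} is all of U.
No 3 of the 7 sets cover everything (all 35 combinations miss at least one point), so 4 is optimal.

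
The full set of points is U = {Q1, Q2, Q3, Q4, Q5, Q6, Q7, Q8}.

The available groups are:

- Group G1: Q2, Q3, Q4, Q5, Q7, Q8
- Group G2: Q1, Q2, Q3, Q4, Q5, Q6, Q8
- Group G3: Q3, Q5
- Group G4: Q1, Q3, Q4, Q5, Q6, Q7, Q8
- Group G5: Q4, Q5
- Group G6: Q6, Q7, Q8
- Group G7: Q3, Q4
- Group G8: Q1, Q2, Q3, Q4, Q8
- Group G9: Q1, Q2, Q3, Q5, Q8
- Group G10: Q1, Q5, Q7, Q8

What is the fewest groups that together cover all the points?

Take {G1, G2}. Their union is {Q1, Q2, Q3, Q4, Q5, Q6, Q7, Q8}, which is all 8 points.
No single group has all 8 points (the largest, G2, has 7), so 2 is optimal.

2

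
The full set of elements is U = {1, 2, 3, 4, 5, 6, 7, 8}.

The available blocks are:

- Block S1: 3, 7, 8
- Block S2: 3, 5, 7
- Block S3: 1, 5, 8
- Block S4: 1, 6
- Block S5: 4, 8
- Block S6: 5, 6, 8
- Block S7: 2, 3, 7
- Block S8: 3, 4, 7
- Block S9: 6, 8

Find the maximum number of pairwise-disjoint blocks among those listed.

S4, S5, S7 are pairwise disjoint (S4={1,6}; S5={4,8}; S7={2,3,7}).
Every remaining block overlaps one of these, and no 4 of the listed blocks are pairwise disjoint, so 3 is the maximum.

3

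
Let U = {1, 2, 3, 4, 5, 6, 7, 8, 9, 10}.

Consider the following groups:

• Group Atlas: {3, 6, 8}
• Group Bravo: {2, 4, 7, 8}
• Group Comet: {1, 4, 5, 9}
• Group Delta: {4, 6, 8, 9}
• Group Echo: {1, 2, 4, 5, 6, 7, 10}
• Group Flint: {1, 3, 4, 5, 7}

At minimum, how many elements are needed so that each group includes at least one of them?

2

The 2 elements {5, 8} hit every group.
The groups Atlas, Comet are pairwise disjoint, so any hitting set needs a separate element for each — at least 2. Hence 2 is optimal.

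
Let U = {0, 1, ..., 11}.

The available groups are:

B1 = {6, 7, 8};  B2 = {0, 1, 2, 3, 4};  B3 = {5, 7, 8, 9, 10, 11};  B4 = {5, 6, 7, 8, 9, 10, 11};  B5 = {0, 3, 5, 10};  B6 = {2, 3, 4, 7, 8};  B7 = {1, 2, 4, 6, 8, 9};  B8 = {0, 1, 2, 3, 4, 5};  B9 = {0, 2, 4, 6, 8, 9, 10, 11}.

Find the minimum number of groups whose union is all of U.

2

B4 and B8 cover everything between them: the union {0, 1, 2, 3, 4, 5, 6, 7, 8, 9, 10, 11} is all of U.
No single group has all 12 points (the largest, B9, has 8), so 2 is optimal.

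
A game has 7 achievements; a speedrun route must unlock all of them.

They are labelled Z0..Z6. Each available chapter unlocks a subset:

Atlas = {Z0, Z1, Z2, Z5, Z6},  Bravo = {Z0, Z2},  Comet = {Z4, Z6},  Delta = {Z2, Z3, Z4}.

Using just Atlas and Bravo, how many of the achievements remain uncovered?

2

Union of Atlas, Bravo = {Z0, Z1, Z2, Z5, Z6}.
Not covered: Z3, Z4 — 2 achievements.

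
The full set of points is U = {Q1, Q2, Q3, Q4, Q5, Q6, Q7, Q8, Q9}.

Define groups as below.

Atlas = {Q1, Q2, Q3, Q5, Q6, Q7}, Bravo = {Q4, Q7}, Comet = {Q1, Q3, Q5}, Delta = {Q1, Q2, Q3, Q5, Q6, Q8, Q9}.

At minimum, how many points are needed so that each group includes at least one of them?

2

Take H = {Q1, Q7}. Each listed group contains at least one of these, so H is a hitting set of size 2.
The groups Bravo, Delta are pairwise disjoint, so any hitting set needs a separate point for each — at least 2. Hence 2 is optimal.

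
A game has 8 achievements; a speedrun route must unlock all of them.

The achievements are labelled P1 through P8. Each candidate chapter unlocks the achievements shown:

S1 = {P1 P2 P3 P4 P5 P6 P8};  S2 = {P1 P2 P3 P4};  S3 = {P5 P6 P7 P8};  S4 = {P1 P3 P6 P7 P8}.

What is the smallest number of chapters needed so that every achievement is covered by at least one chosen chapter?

Take {S1, S4}. Their union is {P1, P2, P3, P4, P5, P6, P7, P8}, which is all 8 achievements.
No single chapter has all 8 achievements (the largest, S1, has 7), so 2 is optimal.

2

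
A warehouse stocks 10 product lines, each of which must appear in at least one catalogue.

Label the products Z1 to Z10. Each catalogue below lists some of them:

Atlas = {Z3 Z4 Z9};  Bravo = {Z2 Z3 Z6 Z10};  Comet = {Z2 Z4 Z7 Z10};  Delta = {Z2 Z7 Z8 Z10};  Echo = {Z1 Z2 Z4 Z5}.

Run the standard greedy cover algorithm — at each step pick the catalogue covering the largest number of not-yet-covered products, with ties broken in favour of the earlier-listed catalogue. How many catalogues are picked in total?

Greedy: pick Bravo (covers 4 new) → pick Echo (covers 3 new) → pick Delta (covers 2 new) → pick Atlas (covers 1 new). Total picks: 4.

4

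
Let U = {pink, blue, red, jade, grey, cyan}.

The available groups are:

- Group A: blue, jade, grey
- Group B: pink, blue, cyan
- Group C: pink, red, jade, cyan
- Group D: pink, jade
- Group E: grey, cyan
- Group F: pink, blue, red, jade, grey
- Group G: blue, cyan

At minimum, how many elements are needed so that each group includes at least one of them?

H = {jade, cyan} meets every group (each contains at least one member of H), and |H| = 2.
The groups D, G are pairwise disjoint, so any hitting set needs a separate element for each — at least 2. Hence 2 is optimal.

2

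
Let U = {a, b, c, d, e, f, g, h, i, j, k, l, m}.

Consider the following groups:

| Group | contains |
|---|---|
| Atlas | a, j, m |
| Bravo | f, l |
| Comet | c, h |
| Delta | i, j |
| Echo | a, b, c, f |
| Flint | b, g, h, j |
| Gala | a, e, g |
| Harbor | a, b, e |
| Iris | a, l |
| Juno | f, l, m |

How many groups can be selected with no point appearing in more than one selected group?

4

Bravo, Comet, Delta, Gala are pairwise disjoint (Bravo={f,l}; Comet={c,h}; Delta={i,j}; Gala={a,e,g}).
Every remaining group overlaps one of these, and no 5 of the listed groups are pairwise disjoint, so 4 is the maximum.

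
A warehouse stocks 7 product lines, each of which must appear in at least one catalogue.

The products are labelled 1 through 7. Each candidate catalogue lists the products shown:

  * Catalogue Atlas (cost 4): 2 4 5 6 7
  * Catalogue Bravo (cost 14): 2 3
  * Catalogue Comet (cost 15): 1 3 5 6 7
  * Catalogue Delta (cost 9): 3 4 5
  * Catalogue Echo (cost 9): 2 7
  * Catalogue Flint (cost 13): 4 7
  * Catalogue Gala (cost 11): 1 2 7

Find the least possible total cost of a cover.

19

Atlas, Comet together cover every product (Atlas ∪ Comet = {1, 2, 3, 4, 5, 6, 7}); total cost 4 + 15 = 19.
No covering selection has total cost below 19.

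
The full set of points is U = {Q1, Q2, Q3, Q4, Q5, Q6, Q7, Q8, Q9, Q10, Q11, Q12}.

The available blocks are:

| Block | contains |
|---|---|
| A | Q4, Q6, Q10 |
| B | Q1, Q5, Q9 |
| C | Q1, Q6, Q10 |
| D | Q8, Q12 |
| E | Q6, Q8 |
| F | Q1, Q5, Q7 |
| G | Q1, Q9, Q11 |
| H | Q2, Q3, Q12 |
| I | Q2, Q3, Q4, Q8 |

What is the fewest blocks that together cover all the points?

5

Take {C, F, G, H, I}. Their union is {Q1, Q2, Q3, Q4, Q5, Q6, Q7, Q8, Q9, Q10, Q11, Q12}, which is all 12 points.
No 4 of the 9 blocks cover everything (all 126 combinations miss at least one point), so 5 is optimal.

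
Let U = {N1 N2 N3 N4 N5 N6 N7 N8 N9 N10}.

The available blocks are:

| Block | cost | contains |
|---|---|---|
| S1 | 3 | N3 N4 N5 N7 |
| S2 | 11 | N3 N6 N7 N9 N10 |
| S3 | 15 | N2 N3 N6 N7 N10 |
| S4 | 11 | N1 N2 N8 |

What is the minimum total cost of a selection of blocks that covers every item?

25

S1, S2, S4 together cover every item (S1 ∪ S2 ∪ S4 = {N1, N2, N3, N4, N5, N6, N7, N8, N9, N10}); total cost 3 + 11 + 11 = 25.
No covering selection has total cost below 25.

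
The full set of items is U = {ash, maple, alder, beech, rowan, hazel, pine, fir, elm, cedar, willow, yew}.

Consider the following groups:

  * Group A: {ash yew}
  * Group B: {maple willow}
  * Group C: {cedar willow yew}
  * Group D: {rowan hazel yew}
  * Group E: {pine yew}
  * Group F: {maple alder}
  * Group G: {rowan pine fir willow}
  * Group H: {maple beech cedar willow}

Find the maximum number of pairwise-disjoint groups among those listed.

3

A, F, G are pairwise disjoint (A={ash,yew}; F={maple,alder}; G={rowan,pine,fir,willow}).
Every remaining group overlaps one of these, and no 4 of the listed groups are pairwise disjoint, so 3 is the maximum.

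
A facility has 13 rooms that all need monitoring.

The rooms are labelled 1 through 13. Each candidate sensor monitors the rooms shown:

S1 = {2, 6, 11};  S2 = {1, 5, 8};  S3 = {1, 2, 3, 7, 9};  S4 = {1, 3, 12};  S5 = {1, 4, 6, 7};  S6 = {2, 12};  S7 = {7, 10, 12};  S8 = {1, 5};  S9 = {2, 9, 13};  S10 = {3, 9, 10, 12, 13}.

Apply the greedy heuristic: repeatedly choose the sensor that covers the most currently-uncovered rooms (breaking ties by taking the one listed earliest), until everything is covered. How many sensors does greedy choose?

Greedy: pick S3 (covers 5 new) → pick S10 (covers 3 new) → pick S1 (covers 2 new) → pick S2 (covers 2 new) → pick S5 (covers 1 new). Total picks: 5.
(The true minimum cover uses only 4 sensors, so greedy is not optimal here.)

5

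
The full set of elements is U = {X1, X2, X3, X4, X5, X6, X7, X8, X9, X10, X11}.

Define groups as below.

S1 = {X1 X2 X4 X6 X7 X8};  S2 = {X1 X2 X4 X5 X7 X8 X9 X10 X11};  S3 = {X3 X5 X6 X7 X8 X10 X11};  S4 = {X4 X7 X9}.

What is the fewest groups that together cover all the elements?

2

S2 and S3 cover everything between them: the union {X1, X2, X3, X4, X5, X6, X7, X8, X9, X10, X11} is all of U.
No single group has all 11 elements (the largest, S2, has 9), so 2 is optimal.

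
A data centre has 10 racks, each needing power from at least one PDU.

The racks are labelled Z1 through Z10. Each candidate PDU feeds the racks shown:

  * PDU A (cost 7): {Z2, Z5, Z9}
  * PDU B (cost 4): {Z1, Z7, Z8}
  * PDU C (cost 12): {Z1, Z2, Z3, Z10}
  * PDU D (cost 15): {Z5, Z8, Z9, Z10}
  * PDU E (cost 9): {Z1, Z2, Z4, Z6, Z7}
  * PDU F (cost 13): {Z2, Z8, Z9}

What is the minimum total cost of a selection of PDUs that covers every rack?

32

A, B, C, E together cover every rack (A ∪ B ∪ C ∪ E = {Z1, Z2, Z3, Z4, Z5, Z6, Z7, Z8, Z9, Z10}); total cost 7 + 4 + 12 + 9 = 32.
No covering selection has total cost below 32.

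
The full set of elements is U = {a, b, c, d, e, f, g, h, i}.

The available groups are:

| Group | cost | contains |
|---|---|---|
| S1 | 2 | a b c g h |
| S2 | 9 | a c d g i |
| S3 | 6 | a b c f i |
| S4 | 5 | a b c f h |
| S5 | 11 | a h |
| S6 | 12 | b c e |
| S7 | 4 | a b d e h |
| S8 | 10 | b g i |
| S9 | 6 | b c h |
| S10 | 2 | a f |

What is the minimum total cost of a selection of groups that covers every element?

12

S1, S3, S7 together cover every element (S1 ∪ S3 ∪ S7 = {a, b, c, d, e, f, g, h, i}); total cost 2 + 6 + 4 = 12.
The greedy pick S1, S7, S10, S3 costs 14; no covering selection beats 12.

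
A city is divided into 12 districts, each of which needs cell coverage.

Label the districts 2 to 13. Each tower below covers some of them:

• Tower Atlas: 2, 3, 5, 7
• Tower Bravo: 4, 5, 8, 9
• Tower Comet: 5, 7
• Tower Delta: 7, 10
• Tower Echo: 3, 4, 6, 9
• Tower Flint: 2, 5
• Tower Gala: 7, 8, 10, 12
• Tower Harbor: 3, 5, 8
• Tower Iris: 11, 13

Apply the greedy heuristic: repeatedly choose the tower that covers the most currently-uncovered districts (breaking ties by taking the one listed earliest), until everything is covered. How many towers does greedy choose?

5

Greedy: pick Atlas (covers 4 new) → pick Bravo (covers 3 new) → pick Gala (covers 2 new) → pick Iris (covers 2 new) → pick Echo (covers 1 new). Total picks: 5.
(The true minimum cover uses only 4 towers, so greedy is not optimal here.)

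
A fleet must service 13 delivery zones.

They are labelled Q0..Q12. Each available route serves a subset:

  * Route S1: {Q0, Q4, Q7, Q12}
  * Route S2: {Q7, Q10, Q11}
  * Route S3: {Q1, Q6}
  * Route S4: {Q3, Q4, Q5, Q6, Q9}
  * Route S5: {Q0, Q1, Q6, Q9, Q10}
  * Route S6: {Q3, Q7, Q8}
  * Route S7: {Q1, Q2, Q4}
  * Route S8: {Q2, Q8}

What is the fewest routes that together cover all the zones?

S1 and S2 and S3 and S4 and S8 together: S1 ∪ S2 ∪ S3 ∪ S4 ∪ S8 = {Q0, Q1, Q2, Q3, Q4, Q5, Q6, Q7, Q8, Q9, Q10, Q11, Q12} — every zone is covered.
No 4 of the 8 routes cover everything (all 70 combinations miss at least one zone), so 5 is optimal.

5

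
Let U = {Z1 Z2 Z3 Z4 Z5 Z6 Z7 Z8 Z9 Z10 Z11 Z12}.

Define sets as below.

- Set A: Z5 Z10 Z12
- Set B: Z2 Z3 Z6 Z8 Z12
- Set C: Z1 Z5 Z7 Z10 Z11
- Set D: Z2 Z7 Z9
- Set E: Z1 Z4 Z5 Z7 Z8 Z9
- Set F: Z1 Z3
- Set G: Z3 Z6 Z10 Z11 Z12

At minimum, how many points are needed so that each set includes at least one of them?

Take H = {Z3, Z5, Z7}. Each listed set contains at least one of these, so H is a hitting set of size 3.
The sets A, D, F are pairwise disjoint, so any hitting set needs a separate point for each — at least 3. Hence 3 is optimal.

3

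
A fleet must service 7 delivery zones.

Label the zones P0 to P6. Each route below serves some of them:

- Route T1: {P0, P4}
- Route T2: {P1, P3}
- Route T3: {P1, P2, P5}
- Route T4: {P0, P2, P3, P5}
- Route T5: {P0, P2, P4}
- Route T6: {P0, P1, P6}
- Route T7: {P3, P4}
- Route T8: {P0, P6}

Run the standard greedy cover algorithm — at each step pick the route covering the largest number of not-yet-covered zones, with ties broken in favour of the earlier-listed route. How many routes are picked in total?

Greedy: pick T4 (covers 4 new) → pick T6 (covers 2 new) → pick T1 (covers 1 new). Total picks: 3.

3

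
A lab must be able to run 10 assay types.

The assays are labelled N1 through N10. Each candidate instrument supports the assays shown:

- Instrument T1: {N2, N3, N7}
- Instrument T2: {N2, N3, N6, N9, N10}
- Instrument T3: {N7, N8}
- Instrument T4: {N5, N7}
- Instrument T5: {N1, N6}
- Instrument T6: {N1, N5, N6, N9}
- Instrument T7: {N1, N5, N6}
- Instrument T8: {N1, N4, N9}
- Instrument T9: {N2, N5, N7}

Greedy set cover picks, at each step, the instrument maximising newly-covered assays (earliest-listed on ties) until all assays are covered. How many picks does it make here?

4

Greedy: pick T2 (covers 5 new) → pick T3 (covers 2 new) → pick T6 (covers 2 new) → pick T8 (covers 1 new). Total picks: 4.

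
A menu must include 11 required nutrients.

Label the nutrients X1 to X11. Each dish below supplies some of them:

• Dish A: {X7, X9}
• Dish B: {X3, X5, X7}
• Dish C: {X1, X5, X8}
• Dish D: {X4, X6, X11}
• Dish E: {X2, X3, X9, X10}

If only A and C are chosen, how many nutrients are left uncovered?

6

Union of A, C = {X1, X5, X7, X8, X9}.
Not covered: X2, X3, X4, X6, X10, X11 — 6 nutrients.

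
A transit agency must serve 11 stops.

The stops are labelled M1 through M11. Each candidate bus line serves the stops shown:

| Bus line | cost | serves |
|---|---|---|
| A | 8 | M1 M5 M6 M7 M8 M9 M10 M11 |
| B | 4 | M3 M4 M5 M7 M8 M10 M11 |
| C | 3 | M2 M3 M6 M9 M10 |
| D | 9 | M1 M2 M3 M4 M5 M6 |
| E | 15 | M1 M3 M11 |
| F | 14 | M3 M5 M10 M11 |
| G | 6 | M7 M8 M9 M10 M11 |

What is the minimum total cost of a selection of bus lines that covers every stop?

15

D, G together cover every stop (D ∪ G = {M1, M2, M3, M4, M5, M6, M7, M8, M9, M10, M11}); total cost 9 + 6 = 15.
No covering selection has total cost below 15.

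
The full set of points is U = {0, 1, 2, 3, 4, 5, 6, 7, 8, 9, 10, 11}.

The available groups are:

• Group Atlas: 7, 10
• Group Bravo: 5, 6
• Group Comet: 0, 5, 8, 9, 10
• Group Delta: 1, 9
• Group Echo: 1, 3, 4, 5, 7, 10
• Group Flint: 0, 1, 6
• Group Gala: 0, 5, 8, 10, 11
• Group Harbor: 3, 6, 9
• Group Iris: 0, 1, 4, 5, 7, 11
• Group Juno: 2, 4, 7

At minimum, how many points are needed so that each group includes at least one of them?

Take H = {6, 7, 9, 11}. Each listed group contains at least one of these, so H is a hitting set of size 4.
No choice of 3 points meets every group, so 4 is the minimum.

4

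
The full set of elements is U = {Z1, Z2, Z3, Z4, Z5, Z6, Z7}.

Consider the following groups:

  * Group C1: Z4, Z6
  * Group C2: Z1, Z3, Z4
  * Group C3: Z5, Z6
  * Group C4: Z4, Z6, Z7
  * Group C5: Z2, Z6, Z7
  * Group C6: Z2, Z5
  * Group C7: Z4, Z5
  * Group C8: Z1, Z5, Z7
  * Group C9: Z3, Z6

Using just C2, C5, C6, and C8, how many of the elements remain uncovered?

Union of C2, C5, C6, C8 = {Z1, Z2, Z3, Z4, Z5, Z6, Z7} — that's every element, so 0 are uncovered.

0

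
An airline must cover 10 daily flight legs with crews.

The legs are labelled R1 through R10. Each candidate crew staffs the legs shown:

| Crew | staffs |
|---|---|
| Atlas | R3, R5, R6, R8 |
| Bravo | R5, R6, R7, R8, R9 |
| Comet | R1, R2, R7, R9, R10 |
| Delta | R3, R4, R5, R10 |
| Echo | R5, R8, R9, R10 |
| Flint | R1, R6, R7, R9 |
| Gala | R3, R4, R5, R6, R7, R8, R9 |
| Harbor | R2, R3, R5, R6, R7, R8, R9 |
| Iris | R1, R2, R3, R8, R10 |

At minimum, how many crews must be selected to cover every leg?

Take {Gala, Iris}. Their union is {R1, R2, R3, R4, R5, R6, R7, R8, R9, R10}, which is all 10 legs.
No single crew has all 10 legs (the largest, Gala, has 7), so 2 is optimal.

2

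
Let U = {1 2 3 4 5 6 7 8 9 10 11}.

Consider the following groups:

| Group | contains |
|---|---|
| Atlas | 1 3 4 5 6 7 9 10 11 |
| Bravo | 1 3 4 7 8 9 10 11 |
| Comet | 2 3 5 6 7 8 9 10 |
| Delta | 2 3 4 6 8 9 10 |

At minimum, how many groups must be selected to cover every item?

Take {Bravo, Comet}. Their union is {1, 2, 3, 4, 5, 6, 7, 8, 9, 10, 11}, which is all 11 items.
No single group has all 11 items (the largest, Atlas, has 9), so 2 is optimal.

2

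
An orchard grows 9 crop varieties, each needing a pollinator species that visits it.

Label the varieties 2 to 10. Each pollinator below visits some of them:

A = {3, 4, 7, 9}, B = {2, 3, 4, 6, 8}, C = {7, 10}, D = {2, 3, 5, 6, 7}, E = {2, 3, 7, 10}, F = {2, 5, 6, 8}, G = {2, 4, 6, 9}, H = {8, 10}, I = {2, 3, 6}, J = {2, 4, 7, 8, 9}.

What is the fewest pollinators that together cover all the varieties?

3

Take {A, E, F}. Their union is {2, 3, 4, 5, 6, 7, 8, 9, 10}, which is all 9 varieties.
No 2 of the 10 pollinators cover everything (all 45 combinations miss at least one variety), so 3 is optimal.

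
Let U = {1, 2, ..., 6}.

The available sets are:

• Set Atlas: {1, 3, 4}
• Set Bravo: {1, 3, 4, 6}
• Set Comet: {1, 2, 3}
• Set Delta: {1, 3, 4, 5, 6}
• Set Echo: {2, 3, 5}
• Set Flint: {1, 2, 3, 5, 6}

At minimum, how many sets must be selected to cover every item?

2

Bravo and Flint cover everything between them: the union {1, 2, 3, 4, 5, 6} is all of U.
No single set has all 6 items (the largest, Delta, has 5), so 2 is optimal.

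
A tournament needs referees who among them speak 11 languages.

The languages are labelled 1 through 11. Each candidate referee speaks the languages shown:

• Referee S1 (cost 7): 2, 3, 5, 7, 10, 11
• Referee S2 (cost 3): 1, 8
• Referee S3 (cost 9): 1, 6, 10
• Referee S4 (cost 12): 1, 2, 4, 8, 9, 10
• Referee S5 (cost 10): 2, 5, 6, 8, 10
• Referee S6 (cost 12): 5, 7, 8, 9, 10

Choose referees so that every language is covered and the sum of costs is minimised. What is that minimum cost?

S1, S3, S4 together cover every language (S1 ∪ S3 ∪ S4 = {1, 2, 3, 4, 5, 6, 7, 8, 9, 10, 11}); total cost 7 + 9 + 12 = 28.
The greedy pick S1, S2, S4, S3 costs 31; no covering selection beats 28.

28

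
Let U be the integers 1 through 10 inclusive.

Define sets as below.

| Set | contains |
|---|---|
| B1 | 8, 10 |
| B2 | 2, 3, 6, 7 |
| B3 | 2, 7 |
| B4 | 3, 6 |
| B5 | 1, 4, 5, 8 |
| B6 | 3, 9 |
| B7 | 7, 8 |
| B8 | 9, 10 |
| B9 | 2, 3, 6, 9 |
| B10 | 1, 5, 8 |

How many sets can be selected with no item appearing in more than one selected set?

4

B3, B4, B5, B8 are pairwise disjoint (B3={2,7}; B4={3,6}; B5={1,4,5,8}; B8={9,10}).
Every remaining set overlaps one of these, and no 5 of the listed sets are pairwise disjoint, so 4 is the maximum.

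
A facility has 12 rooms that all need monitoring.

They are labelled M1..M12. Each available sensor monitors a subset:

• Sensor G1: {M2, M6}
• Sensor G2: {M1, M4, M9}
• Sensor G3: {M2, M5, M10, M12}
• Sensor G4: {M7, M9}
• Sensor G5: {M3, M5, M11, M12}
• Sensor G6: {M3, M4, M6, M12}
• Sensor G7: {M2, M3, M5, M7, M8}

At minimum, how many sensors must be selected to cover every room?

Take {G2, G3, G5, G6, G7}. Their union is {M1, M2, M3, M4, M5, M6, M7, M8, M9, M10, M11, M12}, which is all 12 rooms.
No 4 of the 7 sensors cover everything (all 35 combinations miss at least one room), so 5 is optimal.

5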